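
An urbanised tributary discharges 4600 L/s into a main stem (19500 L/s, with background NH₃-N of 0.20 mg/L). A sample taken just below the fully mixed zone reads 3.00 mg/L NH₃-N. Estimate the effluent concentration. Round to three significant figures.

14.9 mg/L

Mass balance: 19500·0.2000 + 4600·Cₑ = 24100·3.000
→ Cₑ = (24100·3.000 − 19500·0.2000) / 4600 = 14.87 mg/L.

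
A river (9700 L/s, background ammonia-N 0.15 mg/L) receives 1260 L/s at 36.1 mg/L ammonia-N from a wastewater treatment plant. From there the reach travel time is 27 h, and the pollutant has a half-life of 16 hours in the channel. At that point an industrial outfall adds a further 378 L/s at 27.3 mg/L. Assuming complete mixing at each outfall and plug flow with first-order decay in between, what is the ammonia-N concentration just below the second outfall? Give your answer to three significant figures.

Mass balance: C = (9700·0.1500 + 1260·36.10) / 10960 = 46940/10960 = 4.283 mg/L; combined flow 10960 L/s.
Half-life 16 h → k = ln 2 / 16 = 0.04332 h⁻¹ = 1.040 d⁻¹.
Applying C = C₀e^(−kt): 4.283 × 0.3105 = 1.330 mg/L.
At the second outfall, C = (10960·1.330 + 378.0·27.30) / (10960 + 378.0) = 2.196 mg/L.

2.20 mg/L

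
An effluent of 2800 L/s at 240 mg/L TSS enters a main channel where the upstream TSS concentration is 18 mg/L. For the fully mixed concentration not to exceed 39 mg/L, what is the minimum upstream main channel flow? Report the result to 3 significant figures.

26800 L/s

Set C_mix = 39: (Q·18.00 + 2800·240.0) / (Q + 2800) = 39
→ Q = 2800·(240.0 − 39)/(39 − 18.00) = 26800 L/s.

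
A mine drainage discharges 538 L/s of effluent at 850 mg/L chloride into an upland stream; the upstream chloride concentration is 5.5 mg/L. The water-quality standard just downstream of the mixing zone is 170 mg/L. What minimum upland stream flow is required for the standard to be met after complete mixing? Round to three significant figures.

2220 L/s

Set C_mix = 170: (Q·5.500 + 538.0·850.0) / (Q + 538.0) = 170
→ Q = 538.0·(850.0 − 170)/(170 − 5.500) = 2224 L/s.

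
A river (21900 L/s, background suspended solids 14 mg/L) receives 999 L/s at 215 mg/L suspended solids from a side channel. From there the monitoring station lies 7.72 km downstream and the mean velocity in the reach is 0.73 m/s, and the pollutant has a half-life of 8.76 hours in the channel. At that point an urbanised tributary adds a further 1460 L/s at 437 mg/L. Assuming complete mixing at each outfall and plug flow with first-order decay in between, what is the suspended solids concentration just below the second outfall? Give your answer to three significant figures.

43.2 mg/L

After mixing, C = (21900·14.00 + 999.0·215.0) / 22900 = 521400/22900 = 22.77 mg/L; combined flow 22900 L/s.
Travel time t = 7.72·1000 / 0.73 = 10580 s = 2.938 h.
Half-life 8.76 h → k = ln 2 / 8.76 = 0.07913 h⁻¹ = 1.899 d⁻¹.
Decay over the reach: 22.77·exp(−kt) = 22.77·0.7926 = 18.05 mg/L.
Second outfall: C = (22900·18.05 + 1460·437.0)/24360 = 43.16 mg/L.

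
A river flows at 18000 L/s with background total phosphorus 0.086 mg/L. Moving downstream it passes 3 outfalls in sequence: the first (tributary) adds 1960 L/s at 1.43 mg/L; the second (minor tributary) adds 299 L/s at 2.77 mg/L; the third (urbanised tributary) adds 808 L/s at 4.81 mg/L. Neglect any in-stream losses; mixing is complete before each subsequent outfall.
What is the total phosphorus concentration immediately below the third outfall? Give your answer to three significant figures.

Outfall 1: combined Q = 19960 L/s; C = (18000·0.08600 + 1960·1.430)/19960 = 0.2180 mg/L.
Outfall 2: combined Q = 20260 L/s; C = (19960·0.2180 + 299.0·2.770)/20260 = 0.2556 mg/L.
Outfall 3: combined Q = 21070 L/s; C = (20260·0.2556 + 808.0·4.810)/21070 = 0.4303 mg/L.

0.430 mg/L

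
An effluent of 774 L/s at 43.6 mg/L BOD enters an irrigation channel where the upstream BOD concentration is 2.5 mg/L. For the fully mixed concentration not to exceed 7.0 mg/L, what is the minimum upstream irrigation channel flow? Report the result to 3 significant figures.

6300 L/s

Set C_mix = 7.0: (Q·2.500 + 774.0·43.60) / (Q + 774.0) = 7.0
→ Q = 774.0·(43.60 − 7.0)/(7.0 − 2.500) = 6295 L/s.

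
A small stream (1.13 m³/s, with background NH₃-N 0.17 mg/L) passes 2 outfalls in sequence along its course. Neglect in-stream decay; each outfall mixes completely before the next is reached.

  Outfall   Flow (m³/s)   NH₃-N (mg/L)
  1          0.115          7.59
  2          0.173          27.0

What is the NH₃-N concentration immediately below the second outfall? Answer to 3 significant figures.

4.05 mg/L

After outfall 1: Q = 1.130 + 0.1150 = 1.245 m³/s; C = (1.130·0.1700 + 0.1150·7.590)/1.245 = 0.8554 mg/L.
After outfall 2: Q = 1.245 + 0.1730 = 1.418 m³/s; C = (1.245·0.8554 + 0.1730·27.00)/1.418 = 4.045 mg/L.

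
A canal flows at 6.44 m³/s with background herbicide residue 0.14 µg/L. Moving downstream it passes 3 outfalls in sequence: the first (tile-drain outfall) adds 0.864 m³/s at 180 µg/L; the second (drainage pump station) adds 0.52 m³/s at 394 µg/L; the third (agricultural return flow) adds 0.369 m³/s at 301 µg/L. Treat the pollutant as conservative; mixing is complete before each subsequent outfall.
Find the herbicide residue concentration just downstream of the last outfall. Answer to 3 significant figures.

57.7 µg/L

Below outfall 1: Q → 7.304 m³/s, C = (6.440·0.1400 + 0.8640·180.0)/7.304 = 21.42 µg/L.
Below outfall 2: Q → 7.824 m³/s, C = (7.304·21.42 + 0.5200·394.0)/7.824 = 46.18 µg/L.
Below outfall 3: Q → 8.193 m³/s, C = (7.824·46.18 + 0.3690·301.0)/8.193 = 57.66 µg/L.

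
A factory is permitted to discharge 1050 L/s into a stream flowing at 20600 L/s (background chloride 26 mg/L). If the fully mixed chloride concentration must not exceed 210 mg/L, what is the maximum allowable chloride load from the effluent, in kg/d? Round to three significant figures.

347000 kg/d

Mass balance at the limit: 20600·26.00 + 1050·Cₑ = 21650·210 → Cₑ = 3820 mg/L.
1050 L/s = 1.050 m³/s. Load = 1.050 m³/s × 3820 g/m³ × 86 400 s/d = 346500 kg/d.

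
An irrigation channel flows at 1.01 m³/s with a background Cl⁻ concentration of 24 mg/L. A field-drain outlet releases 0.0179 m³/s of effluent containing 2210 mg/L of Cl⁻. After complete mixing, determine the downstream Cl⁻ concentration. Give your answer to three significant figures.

62.1 mg/L

Flow-weighted average: C = (1.010·24.00 + 0.01790·2210) / 1.028 = 63.80/1.028 = 62.07 mg/L.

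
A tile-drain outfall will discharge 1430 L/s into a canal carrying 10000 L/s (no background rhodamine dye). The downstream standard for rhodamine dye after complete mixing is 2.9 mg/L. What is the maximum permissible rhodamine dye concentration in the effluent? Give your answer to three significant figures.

At the limit, (Qr·Cr + Qe·Cₑ)/(Qr + Qe) = 2.9:
Cₑ = (11430·2.9 − 10000·0) / 1430 = 23.18 mg/L.

23.2 mg/L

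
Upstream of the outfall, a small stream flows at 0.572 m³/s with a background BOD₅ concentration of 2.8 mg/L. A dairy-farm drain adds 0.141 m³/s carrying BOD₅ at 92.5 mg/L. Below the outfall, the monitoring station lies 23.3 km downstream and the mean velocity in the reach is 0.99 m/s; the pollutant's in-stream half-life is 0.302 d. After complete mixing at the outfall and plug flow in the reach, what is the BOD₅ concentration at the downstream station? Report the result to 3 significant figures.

11.0 mg/L

Mixed concentration C = ΣQC/ΣQ = (0.5720·2.800 + 0.1410·92.50) / 0.7130 = 14.64/0.7130 = 20.54 mg/L.
Travel time t = 23.3·1000 / 0.99 = 23540 s = 6.538 h.
Half-life 0.302 d → k = ln 2 / 0.302 = 2.295 d⁻¹.
Applying C = C₀e^(−kt): 20.54 × 0.5351 = 10.99 mg/L.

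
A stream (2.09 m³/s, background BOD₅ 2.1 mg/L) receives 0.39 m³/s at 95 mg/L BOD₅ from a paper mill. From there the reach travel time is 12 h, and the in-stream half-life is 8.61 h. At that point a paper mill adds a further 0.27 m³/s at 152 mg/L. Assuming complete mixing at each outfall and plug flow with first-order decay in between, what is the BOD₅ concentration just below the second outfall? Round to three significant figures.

20.7 mg/L

Mass balance: C = (2.090·2.100 + 0.3900·95.00) / 2.480 = 41.44/2.480 = 16.71 mg/L; combined flow 2.480 m³/s.
Half-life 8.61 h → k = ln 2 / 8.61 = 0.08050 h⁻¹ = 1.932 d⁻¹.
After decay, C = 16.71 × e^(−kt) = 16.71 × 0.3806 = 6.359 mg/L.
At the second outfall, C = (2.480·6.359 + 0.2700·152.0) / (2.480 + 0.2700) = 20.66 mg/L.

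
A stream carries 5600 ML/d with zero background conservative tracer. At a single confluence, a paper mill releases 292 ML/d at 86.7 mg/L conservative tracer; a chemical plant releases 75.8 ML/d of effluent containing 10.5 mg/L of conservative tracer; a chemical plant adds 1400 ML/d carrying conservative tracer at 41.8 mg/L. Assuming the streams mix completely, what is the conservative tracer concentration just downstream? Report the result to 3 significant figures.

11.5 mg/L

Flow-weighted average: C = (5600·0 + 292.0·86.70 + 75.80·10.50 + 1400·41.80) / 7368 = 84630/7368 = 11.49 mg/L.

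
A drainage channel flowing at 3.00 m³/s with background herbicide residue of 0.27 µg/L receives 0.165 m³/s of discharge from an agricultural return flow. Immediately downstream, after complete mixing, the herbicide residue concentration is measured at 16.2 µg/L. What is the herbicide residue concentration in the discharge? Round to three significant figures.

306 µg/L

Mass balance: 3.000·0.2700 + 0.1650·Cₑ = 3.165·16.20
→ Cₑ = (3.165·16.20 − 3.000·0.2700) / 0.1650 = 305.8 µg/L.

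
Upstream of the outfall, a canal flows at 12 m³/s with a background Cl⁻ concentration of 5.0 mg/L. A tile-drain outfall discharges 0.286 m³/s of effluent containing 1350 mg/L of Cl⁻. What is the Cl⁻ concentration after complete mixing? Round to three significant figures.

36.3 mg/L

Conservation of mass: C = (12.00·5.000 + 0.2860·1350) / 12.29 = 446.1/12.29 = 36.31 mg/L.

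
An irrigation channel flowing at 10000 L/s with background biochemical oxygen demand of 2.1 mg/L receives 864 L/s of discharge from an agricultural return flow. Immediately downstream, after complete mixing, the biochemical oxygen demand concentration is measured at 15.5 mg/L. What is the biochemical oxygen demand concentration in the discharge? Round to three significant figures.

171 mg/L

Mass balance: 10000·2.100 + 864.0·Cₑ = 10860·15.50
→ Cₑ = (10860·15.50 − 10000·2.100) / 864.0 = 170.6 mg/L.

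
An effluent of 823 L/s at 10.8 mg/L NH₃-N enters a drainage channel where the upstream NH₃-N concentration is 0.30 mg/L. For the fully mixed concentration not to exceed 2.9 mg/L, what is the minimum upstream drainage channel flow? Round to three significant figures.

2500 L/s

Set C_mix = 2.9: (Q·0.3000 + 823.0·10.80) / (Q + 823.0) = 2.9
→ Q = 823.0·(10.80 − 2.9)/(2.9 − 0.3000) = 2501 L/s.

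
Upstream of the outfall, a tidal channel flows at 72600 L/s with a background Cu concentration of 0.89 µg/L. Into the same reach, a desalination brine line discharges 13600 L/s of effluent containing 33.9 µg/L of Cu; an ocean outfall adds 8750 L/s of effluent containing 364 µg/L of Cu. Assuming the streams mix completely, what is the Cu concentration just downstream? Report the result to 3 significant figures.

39.1 µg/L

Mixed concentration C = ΣQC/ΣQ = (72600·0.8900 + 13600·33.90 + 8750·364.0) / 94950 = 3711000/94950 = 39.08 µg/L.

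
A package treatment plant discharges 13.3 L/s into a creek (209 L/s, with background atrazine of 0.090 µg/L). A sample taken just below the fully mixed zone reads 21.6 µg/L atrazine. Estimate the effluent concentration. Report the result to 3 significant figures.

Mass balance: 209.0·0.09000 + 13.30·Cₑ = 222.3·21.60
→ Cₑ = (222.3·21.60 − 209.0·0.09000) / 13.30 = 359.6 µg/L.

360 µg/L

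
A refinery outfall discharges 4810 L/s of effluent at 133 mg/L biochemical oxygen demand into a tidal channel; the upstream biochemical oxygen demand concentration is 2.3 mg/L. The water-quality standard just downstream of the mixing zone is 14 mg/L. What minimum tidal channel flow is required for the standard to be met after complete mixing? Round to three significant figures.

48900 L/s

Set C_mix = 14: (Q·2.300 + 4810·133.0) / (Q + 4810) = 14
→ Q = 4810·(133.0 − 14)/(14 − 2.300) = 48920 L/s.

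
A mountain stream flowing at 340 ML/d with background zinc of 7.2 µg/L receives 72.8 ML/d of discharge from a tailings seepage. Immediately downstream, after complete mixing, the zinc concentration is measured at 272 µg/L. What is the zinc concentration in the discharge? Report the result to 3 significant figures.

1510 µg/L

Mass balance: 340.0·7.200 + 72.80·Cₑ = 412.8·272.0
→ Cₑ = (412.8·272.0 − 340.0·7.200) / 72.80 = 1509 µg/L.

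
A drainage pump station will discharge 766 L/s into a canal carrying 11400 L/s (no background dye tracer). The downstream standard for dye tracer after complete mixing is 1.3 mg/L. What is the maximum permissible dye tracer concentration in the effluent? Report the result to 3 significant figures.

At the limit, (Qr·Cr + Qe·Cₑ)/(Qr + Qe) = 1.3:
Cₑ = (12170·1.3 − 11400·0) / 766.0 = 20.65 mg/L.

20.6 mg/L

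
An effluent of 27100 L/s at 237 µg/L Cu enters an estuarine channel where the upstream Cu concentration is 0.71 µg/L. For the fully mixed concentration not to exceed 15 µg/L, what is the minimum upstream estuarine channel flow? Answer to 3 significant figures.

Set C_mix = 15: (Q·0.7100 + 27100·237.0) / (Q + 27100) = 15
→ Q = 27100·(237.0 − 15)/(15 − 0.7100) = 421000 L/s.

421000 L/s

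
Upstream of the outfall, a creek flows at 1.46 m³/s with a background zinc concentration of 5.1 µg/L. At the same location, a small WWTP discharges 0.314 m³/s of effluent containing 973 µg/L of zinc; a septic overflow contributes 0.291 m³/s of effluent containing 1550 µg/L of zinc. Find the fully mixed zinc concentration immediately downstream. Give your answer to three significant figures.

Mass balance: C = (1.460·5.100 + 0.3140·973.0 + 0.2910·1550) / 2.065 = 764.0/2.065 = 370.0 µg/L.

370 µg/L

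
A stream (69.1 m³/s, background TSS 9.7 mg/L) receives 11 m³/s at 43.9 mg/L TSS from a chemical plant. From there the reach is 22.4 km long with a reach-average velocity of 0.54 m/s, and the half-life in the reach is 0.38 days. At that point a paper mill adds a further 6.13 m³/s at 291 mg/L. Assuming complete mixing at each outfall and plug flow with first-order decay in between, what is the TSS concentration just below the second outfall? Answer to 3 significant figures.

Mixed concentration C = ΣQC/ΣQ = (69.10·9.700 + 11.00·43.90) / 80.10 = 1153/80.10 = 14.40 mg/L; combined flow 80.10 m³/s.
Travel time t = 22.4·1000 / 0.54 = 41480 s = 11.52 h.
Half-life 0.38 d → k = ln 2 / 0.38 = 1.824 d⁻¹.
First-order decay: C = 14.40·exp(−k·t) = 14.40·0.4165 = 5.997 mg/L.
At the second outfall, C = (80.10·5.997 + 6.130·291.0) / (80.10 + 6.130) = 26.26 mg/L.

26.3 mg/L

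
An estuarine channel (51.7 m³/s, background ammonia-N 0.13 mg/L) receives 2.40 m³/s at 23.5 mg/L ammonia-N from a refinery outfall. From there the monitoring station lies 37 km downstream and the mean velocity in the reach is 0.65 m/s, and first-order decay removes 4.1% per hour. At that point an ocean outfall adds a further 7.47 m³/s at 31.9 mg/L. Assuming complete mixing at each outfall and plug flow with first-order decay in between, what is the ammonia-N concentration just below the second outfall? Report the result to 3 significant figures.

Flow-weighted average: C = (51.70·0.1300 + 2.400·23.50) / 54.10 = 63.12/54.10 = 1.167 mg/L; combined flow 54.10 m³/s.
Travel time t = 37·1000 / 0.65 = 56920 s = 15.81 h.
4.1%/h lost → k = −ln(1 − 0.041) = 0.04186 h⁻¹.
First-order decay: C = 1.167·exp(−k·t) = 1.167·0.5158 = 0.6019 mg/L.
Second outfall: C = (54.10·0.6019 + 7.470·31.90)/61.57 = 4.399 mg/L.

4.40 mg/L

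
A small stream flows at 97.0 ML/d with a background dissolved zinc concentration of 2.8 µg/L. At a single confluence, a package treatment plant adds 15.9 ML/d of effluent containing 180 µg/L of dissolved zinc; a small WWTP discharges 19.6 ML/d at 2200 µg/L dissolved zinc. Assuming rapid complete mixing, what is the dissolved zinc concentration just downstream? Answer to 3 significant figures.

349 µg/L

Mass balance: C = (97.00·2.800 + 15.90·180.0 + 19.60·2200) / 132.5 = 46250/132.5 = 349.1 µg/L.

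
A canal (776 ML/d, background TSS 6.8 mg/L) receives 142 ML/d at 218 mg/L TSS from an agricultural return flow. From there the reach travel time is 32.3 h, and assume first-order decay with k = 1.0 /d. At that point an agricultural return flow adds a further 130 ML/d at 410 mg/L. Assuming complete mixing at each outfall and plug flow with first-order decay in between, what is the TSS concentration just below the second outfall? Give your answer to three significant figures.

Conservation of mass: C = (776.0·6.800 + 142.0·218.0) / 918.0 = 36230/918.0 = 39.47 mg/L; combined flow 918.0 ML/d.
Applying C = C₀e^(−kt): 39.47 × 0.2603 = 10.27 mg/L.
At the second outfall, C = (918.0·10.27 + 130.0·410.0) / (918.0 + 130.0) = 59.86 mg/L.

59.9 mg/L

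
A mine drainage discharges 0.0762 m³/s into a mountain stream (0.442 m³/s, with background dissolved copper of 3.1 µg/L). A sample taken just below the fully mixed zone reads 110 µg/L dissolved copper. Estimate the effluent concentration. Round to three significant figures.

730 µg/L

Mass balance: 0.4420·3.100 + 0.07620·Cₑ = 0.5182·110.0
→ Cₑ = (0.5182·110.0 − 0.4420·3.100) / 0.07620 = 730.1 µg/L.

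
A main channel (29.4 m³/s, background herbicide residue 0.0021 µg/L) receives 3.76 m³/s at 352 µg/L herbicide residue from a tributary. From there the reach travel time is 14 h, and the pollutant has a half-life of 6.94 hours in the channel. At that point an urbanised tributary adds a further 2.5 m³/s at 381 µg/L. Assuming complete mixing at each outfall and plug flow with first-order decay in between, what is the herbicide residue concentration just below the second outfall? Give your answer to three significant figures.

35.9 µg/L

Conservation of mass: C = (29.40·0.002100 + 3.760·352.0) / 33.16 = 1324/33.16 = 39.92 µg/L; combined flow 33.16 m³/s.
Half-life 6.94 h → k = ln 2 / 6.94 = 0.09988 h⁻¹ = 2.397 d⁻¹.
After decay, C = 39.92 × e^(−kt) = 39.92 × 0.2470 = 9.860 µg/L.
Second outfall: C = (33.16·9.860 + 2.500·381.0)/35.66 = 35.88 µg/L.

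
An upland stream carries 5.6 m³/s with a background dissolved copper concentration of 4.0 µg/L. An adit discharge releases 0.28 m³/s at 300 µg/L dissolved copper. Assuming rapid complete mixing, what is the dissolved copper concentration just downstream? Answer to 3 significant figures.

Mixed concentration C = ΣQC/ΣQ = (5.600·4.000 + 0.2800·300.0) / 5.880 = 106.4/5.880 = 18.10 µg/L.

18.1 µg/L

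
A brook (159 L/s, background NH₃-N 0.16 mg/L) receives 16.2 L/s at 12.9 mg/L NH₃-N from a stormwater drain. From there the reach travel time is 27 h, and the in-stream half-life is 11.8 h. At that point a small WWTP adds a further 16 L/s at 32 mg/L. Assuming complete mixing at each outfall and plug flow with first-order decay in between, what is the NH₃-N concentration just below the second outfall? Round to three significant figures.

2.93 mg/L

Flow-weighted average: C = (159.0·0.1600 + 16.20·12.90) / 175.2 = 234.4/175.2 = 1.338 mg/L; combined flow 175.2 L/s.
Half-life 11.8 h → k = ln 2 / 11.8 = 0.05874 h⁻¹ = 1.410 d⁻¹.
First-order decay: C = 1.338·exp(−k·t) = 1.338·0.2047 = 0.2739 mg/L.
Second outfall: C = (175.2·0.2739 + 16.00·32.00)/191.2 = 2.929 mg/L.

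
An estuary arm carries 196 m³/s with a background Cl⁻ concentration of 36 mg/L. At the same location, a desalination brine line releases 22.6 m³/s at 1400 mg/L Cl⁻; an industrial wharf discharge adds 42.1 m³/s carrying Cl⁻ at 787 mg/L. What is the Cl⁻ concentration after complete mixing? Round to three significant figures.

After mixing, C = (196.0·36.00 + 22.60·1400 + 42.10·787.0) / 260.7 = 71830/260.7 = 275.5 mg/L.

276 mg/L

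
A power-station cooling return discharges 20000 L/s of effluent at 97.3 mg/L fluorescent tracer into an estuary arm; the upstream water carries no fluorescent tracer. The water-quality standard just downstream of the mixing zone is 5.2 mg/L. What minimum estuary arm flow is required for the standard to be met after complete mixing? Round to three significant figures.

354000 L/s

Set C_mix = 5.2: (Q·0 + 20000·97.30) / (Q + 20000) = 5.2
→ Q = 20000·(97.30 − 5.2)/(5.2 − 0) = 354200 L/s.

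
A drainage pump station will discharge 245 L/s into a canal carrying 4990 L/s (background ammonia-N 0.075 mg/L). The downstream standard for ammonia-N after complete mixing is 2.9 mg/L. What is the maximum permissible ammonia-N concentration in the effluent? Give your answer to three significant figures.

60.4 mg/L

At the limit, (Qr·Cr + Qe·Cₑ)/(Qr + Qe) = 2.9:
Cₑ = (5235·2.9 − 4990·0.07500) / 245.0 = 60.44 mg/L.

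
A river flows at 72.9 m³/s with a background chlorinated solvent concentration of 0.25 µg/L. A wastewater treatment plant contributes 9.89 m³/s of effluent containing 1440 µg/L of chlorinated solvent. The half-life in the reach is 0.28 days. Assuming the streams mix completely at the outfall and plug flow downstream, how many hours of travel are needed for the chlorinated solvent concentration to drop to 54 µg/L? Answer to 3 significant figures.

11.2 h

Mixed concentration C = ΣQC/ΣQ = (72.90·0.2500 + 9.890·1440) / 82.79 = 14260/82.79 = 172.2 µg/L.
Half-life 0.28 d → k = ln 2 / 0.28 = 2.476 d⁻¹.
172.2·exp(−k·t) = 54 → t = ln(172.2/54)/k = 40480 s = 11.25 h.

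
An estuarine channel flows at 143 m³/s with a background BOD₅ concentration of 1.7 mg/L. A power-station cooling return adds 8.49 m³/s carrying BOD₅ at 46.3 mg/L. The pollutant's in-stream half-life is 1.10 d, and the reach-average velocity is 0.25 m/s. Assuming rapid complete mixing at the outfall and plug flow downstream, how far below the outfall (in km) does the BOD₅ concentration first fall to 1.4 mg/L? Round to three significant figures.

37.7 km

Mixed concentration C = ΣQC/ΣQ = (143.0·1.700 + 8.490·46.30) / 151.5 = 636.2/151.5 = 4.200 mg/L.
Half-life 1.10 d → k = ln 2 / 1.10 = 0.6301 d⁻¹.
Set 4.200·exp(−k·t) = 1.4 → t = ln(4.200/1.4)/k = 150600 s = 41.84 h.
Distance = v·t = 0.25·150600 = 37650 m = 37.65 km.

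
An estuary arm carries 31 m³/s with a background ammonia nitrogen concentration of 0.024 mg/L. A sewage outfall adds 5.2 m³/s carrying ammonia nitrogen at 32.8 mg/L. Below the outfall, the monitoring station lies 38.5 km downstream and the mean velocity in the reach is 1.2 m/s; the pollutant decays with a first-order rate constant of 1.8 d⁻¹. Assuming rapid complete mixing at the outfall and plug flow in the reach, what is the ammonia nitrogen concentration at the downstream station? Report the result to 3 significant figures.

Conservation of mass: C = (31.00·0.02400 + 5.200·32.80) / 36.20 = 171.3/36.20 = 4.732 mg/L.
Travel time t = 38.5·1000 / 1.2 = 32080 s = 8.912 h.
First-order decay: C = 4.732·exp(−k·t) = 4.732·0.5125 = 2.425 mg/L.

2.43 mg/L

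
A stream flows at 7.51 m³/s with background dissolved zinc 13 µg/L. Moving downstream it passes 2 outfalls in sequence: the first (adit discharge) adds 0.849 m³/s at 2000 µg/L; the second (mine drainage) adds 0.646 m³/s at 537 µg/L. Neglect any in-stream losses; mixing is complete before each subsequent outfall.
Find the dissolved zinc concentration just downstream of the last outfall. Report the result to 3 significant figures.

After outfall 1: Q = 7.510 + 0.8490 = 8.359 m³/s; C = (7.510·13.00 + 0.8490·2000)/8.359 = 214.8 µg/L.
After outfall 2: Q = 8.359 + 0.6460 = 9.005 m³/s; C = (8.359·214.8 + 0.6460·537.0)/9.005 = 237.9 µg/L.

238 µg/L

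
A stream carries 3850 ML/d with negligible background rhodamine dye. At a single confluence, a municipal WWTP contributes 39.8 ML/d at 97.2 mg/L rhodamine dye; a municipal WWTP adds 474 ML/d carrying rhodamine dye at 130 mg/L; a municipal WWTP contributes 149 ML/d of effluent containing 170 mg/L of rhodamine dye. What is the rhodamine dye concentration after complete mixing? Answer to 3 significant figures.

Mixed concentration C = ΣQC/ΣQ = (3850·0 + 39.80·97.20 + 474.0·130.0 + 149.0·170.0) / 4513 = 90820/4513 = 20.12 mg/L.

20.1 mg/L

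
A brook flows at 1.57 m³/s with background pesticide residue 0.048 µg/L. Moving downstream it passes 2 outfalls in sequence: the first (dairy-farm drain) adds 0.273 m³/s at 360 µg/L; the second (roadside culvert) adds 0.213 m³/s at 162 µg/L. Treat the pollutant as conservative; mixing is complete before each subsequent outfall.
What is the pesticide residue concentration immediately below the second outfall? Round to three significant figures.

Outfall 1: combined Q = 1.843 m³/s; C = (1.570·0.04800 + 0.2730·360.0)/1.843 = 53.37 µg/L.
Outfall 2: combined Q = 2.056 m³/s; C = (1.843·53.37 + 0.2130·162.0)/2.056 = 64.62 µg/L.

64.6 µg/L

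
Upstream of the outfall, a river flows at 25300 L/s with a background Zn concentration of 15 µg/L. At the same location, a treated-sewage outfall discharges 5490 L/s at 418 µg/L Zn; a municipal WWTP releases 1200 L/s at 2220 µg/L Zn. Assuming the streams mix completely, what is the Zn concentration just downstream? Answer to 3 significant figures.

167 µg/L

Mixed concentration C = ΣQC/ΣQ = (25300·15.00 + 5490·418.0 + 1200·2220) / 31990 = 5338000/31990 = 166.9 µg/L.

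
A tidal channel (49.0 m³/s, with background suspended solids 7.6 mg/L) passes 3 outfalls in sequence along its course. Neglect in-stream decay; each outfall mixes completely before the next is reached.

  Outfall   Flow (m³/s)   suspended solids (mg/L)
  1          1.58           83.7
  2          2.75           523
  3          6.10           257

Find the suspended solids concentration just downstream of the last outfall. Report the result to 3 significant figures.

59.1 mg/L

Below outfall 1: Q → 50.58 m³/s, C = (49.00·7.600 + 1.580·83.70)/50.58 = 9.977 mg/L.
Below outfall 2: Q → 53.33 m³/s, C = (50.58·9.977 + 2.750·523.0)/53.33 = 36.43 mg/L.
Below outfall 3: Q → 59.43 m³/s, C = (53.33·36.43 + 6.100·257.0)/59.43 = 59.07 mg/L.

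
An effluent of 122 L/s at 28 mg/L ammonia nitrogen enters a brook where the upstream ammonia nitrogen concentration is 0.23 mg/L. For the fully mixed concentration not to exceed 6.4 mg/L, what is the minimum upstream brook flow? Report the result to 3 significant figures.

427 L/s

Set C_mix = 6.4: (Q·0.2300 + 122.0·28.00) / (Q + 122.0) = 6.4
→ Q = 122.0·(28.00 − 6.4)/(6.4 − 0.2300) = 427.1 L/s.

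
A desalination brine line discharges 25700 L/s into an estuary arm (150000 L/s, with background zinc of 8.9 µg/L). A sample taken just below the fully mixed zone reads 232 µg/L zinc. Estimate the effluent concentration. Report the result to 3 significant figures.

1530 µg/L

Mass balance: 150000·8.900 + 25700·Cₑ = 175700·232.0
→ Cₑ = (175700·232.0 − 150000·8.900) / 25700 = 1534 µg/L.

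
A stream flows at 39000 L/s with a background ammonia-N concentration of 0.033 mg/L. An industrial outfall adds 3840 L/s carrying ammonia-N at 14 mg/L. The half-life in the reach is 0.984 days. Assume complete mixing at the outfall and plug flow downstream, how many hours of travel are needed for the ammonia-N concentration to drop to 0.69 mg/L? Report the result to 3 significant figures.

21.2 h

Mixed concentration C = ΣQC/ΣQ = (39000·0.03300 + 3840·14.00) / 42840 = 55050/42840 = 1.285 mg/L.
Half-life 0.984 d → k = ln 2 / 0.984 = 0.7044 d⁻¹.
1.285·exp(−k·t) = 0.69 → t = ln(1.285/0.69)/k = 76260 s = 21.18 h.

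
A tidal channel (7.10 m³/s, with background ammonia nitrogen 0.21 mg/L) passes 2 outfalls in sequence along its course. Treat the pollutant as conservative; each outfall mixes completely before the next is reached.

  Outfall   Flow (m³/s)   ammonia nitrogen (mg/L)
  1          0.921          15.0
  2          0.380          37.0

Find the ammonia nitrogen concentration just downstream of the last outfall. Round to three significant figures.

3.50 mg/L

After outfall 1: Q = 7.100 + 0.9210 = 8.021 m³/s; C = (7.100·0.2100 + 0.9210·15.00)/8.021 = 1.908 mg/L.
After outfall 2: Q = 8.021 + 0.3800 = 8.401 m³/s; C = (8.021·1.908 + 0.3800·37.00)/8.401 = 3.496 mg/L.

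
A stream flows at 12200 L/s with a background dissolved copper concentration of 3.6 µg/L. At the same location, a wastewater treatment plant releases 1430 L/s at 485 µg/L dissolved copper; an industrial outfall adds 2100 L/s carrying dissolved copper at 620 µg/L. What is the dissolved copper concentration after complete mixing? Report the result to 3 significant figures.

Flow-weighted average: C = (12200·3.600 + 1430·485.0 + 2100·620.0) / 15730 = 2039000/15730 = 129.7 µg/L.

130 µg/L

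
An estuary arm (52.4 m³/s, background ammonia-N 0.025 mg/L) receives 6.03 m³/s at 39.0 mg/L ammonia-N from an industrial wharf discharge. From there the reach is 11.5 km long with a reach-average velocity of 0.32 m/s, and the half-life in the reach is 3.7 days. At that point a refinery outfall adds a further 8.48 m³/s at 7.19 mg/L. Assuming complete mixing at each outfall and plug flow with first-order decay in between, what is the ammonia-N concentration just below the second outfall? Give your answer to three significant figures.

Mixed concentration C = ΣQC/ΣQ = (52.40·0.02500 + 6.030·39.00) / 58.43 = 236.5/58.43 = 4.047 mg/L; combined flow 58.43 m³/s.
Travel time t = 11.5·1000 / 0.32 = 35940 s = 9.983 h.
Half-life 3.7 d → k = ln 2 / 3.7 = 0.1873 d⁻¹.
After decay, C = 4.047 × e^(−kt) = 4.047 × 0.9250 = 3.744 mg/L.
At the second outfall, C = (58.43·3.744 + 8.480·7.190) / (58.43 + 8.480) = 4.181 mg/L.

4.18 mg/L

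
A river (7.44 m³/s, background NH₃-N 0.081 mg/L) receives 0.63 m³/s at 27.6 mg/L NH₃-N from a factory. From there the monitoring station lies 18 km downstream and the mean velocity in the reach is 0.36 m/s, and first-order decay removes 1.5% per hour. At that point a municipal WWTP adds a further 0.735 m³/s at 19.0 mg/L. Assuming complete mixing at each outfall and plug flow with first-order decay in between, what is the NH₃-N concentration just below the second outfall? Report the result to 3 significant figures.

Mass balance: C = (7.440·0.08100 + 0.6300·27.60) / 8.070 = 17.99/8.070 = 2.229 mg/L; combined flow 8.070 m³/s.
Travel time t = 18·1000 / 0.36 = 50000 s = 13.89 h.
1.5%/h lost → k = −ln(1 − 0.015) = 0.01511 h⁻¹.
After decay, C = 2.229 × e^(−kt) = 2.229 × 0.8107 = 1.807 mg/L.
Second outfall: C = (8.070·1.807 + 0.7350·19.00)/8.805 = 3.242 mg/L.

3.24 mg/L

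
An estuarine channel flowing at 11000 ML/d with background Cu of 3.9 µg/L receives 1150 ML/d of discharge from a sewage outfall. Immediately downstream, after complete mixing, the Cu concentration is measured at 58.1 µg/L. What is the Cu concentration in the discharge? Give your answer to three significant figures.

Mass balance: 11000·3.900 + 1150·Cₑ = 12150·58.10
→ Cₑ = (12150·58.10 − 11000·3.900) / 1150 = 576.5 µg/L.

577 µg/L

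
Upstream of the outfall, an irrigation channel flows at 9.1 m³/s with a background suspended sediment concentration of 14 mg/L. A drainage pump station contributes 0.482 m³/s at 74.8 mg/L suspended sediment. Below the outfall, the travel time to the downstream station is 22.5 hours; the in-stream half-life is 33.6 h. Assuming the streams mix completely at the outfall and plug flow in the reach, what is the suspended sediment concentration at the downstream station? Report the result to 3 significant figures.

Conservation of mass: C = (9.100·14.00 + 0.4820·74.80) / 9.582 = 163.5/9.582 = 17.06 mg/L.
Half-life 33.6 h → k = ln 2 / 33.6 = 0.02063 h⁻¹ = 0.4951 d⁻¹.
First-order decay: C = 17.06·exp(−k·t) = 17.06·0.6287 = 10.72 mg/L.

10.7 mg/L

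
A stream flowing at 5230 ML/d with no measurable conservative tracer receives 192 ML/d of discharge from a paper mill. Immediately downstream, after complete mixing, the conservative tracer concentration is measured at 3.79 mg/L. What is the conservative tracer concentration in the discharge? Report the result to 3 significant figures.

107 mg/L

Mass balance: 5230·0 + 192.0·Cₑ = 5422·3.790
→ Cₑ = (5422·3.790 − 5230·0) / 192.0 = 107.0 mg/L.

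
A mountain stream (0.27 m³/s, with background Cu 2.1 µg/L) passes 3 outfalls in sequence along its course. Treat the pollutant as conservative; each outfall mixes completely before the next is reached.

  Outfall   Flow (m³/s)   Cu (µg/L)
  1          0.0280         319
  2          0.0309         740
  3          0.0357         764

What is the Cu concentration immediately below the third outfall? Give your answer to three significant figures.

164 µg/L

Outfall 1: combined Q = 0.2980 m³/s; C = (0.2700·2.100 + 0.02800·319.0)/0.2980 = 31.88 µg/L.
Outfall 2: combined Q = 0.3289 m³/s; C = (0.2980·31.88 + 0.03090·740.0)/0.3289 = 98.40 µg/L.
Outfall 3: combined Q = 0.3646 m³/s; C = (0.3289·98.40 + 0.03570·764.0)/0.3646 = 163.6 µg/L.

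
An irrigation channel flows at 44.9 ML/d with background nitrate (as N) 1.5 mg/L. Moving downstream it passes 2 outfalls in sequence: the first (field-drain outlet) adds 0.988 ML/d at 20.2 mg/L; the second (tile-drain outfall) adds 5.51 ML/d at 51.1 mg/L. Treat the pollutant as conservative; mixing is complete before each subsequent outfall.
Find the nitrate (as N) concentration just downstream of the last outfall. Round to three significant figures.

7.18 mg/L

Outfall 1: combined Q = 45.89 ML/d; C = (44.90·1.500 + 0.9880·20.20)/45.89 = 1.903 mg/L.
Outfall 2: combined Q = 51.40 ML/d; C = (45.89·1.903 + 5.510·51.10)/51.40 = 7.177 mg/L.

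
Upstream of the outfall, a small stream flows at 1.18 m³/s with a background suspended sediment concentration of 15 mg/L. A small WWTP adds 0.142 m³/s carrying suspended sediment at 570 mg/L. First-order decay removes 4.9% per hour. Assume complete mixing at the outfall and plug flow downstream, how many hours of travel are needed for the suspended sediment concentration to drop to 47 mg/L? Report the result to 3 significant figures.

9.20 h

Mass balance: C = (1.180·15.00 + 0.1420·570.0) / 1.322 = 98.64/1.322 = 74.61 mg/L.
4.9%/h lost → k = −ln(1 − 0.049) = 0.05024 h⁻¹.
74.61·exp(−k·t) = 47 → t = ln(74.61/47)/k = 33120 s = 9.199 h.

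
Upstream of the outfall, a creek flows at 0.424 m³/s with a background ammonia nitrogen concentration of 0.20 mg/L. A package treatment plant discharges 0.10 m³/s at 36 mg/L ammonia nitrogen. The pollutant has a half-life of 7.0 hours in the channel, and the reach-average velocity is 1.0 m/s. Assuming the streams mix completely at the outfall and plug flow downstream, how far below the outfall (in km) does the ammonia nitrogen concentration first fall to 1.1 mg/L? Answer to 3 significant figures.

Mass balance: C = (0.4240·0.2000 + 0.1000·36.00) / 0.5240 = 3.685/0.5240 = 7.032 mg/L.
Half-life 7.0 h → k = ln 2 / 7.0 = 0.09902 h⁻¹ = 2.377 d⁻¹.
Set 7.032·exp(−k·t) = 1.1 → t = ln(7.032/1.1)/k = 67450 s = 18.74 h.
Distance = v·t = 1.0·67450 = 67450 m = 67.45 km.

67.4 km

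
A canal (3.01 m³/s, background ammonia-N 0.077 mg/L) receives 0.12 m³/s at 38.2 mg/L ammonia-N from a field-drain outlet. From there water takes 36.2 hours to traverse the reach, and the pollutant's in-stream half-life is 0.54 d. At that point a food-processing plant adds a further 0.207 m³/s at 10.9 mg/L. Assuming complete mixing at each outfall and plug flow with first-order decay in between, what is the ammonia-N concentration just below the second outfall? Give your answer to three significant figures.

Conservation of mass: C = (3.010·0.07700 + 0.1200·38.20) / 3.130 = 4.816/3.130 = 1.539 mg/L; combined flow 3.130 m³/s.
Half-life 0.54 d → k = ln 2 / 0.54 = 1.284 d⁻¹.
Applying C = C₀e^(−kt): 1.539 × 0.1443 = 0.2220 mg/L.
At the second outfall, C = (3.130·0.2220 + 0.2070·10.90) / (3.130 + 0.2070) = 0.8843 mg/L.

0.884 mg/L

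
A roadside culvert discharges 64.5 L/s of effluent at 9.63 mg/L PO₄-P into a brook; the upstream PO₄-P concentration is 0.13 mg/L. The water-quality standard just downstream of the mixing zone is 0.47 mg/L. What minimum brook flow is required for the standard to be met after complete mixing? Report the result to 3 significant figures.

Set C_mix = 0.47: (Q·0.1300 + 64.50·9.630) / (Q + 64.50) = 0.47
→ Q = 64.50·(9.630 − 0.47)/(0.47 − 0.1300) = 1738 L/s.

1740 L/s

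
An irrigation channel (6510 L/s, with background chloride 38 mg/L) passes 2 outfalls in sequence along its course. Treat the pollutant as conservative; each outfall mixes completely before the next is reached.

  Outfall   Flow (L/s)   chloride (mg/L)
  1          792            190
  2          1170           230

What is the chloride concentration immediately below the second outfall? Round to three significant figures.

78.7 mg/L

Below outfall 1: Q → 7302 L/s, C = (6510·38.00 + 792.0·190.0)/7302 = 54.49 mg/L.
Below outfall 2: Q → 8472 L/s, C = (7302·54.49 + 1170·230.0)/8472 = 78.73 mg/L.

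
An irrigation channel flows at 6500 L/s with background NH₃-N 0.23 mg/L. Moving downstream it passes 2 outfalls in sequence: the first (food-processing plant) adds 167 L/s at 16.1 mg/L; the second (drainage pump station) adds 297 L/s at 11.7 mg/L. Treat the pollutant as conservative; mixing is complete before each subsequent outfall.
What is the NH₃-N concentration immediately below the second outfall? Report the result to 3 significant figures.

1.10 mg/L

Outfall 1: combined Q = 6667 L/s; C = (6500·0.2300 + 167.0·16.10)/6667 = 0.6275 mg/L.
Outfall 2: combined Q = 6964 L/s; C = (6667·0.6275 + 297.0·11.70)/6964 = 1.100 mg/L.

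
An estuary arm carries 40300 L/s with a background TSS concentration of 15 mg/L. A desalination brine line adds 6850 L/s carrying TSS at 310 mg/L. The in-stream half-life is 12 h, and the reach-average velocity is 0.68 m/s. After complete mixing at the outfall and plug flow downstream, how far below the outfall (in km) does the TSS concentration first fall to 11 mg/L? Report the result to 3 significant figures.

70.4 km

Flow-weighted average: C = (40300·15.00 + 6850·310.0) / 47150 = 2728000/47150 = 57.86 mg/L.
Half-life 12 h → k = ln 2 / 12 = 0.05776 h⁻¹ = 1.386 d⁻¹.
Set 57.86·exp(−k·t) = 11 → t = ln(57.86/11)/k = 103500 s = 28.74 h.
Distance = v·t = 0.68·103500 = 70360 m = 70.36 km.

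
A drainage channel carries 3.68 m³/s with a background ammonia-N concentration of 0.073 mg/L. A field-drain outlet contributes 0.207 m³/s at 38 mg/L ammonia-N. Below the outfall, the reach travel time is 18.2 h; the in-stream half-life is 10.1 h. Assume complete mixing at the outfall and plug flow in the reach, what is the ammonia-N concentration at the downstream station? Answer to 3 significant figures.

0.600 mg/L

Flow-weighted average: C = (3.680·0.07300 + 0.2070·38.00) / 3.887 = 8.135/3.887 = 2.093 mg/L.
Half-life 10.1 h → k = ln 2 / 10.1 = 0.06863 h⁻¹ = 1.647 d⁻¹.
After decay, C = 2.093 × e^(−kt) = 2.093 × 0.2868 = 0.6002 mg/L.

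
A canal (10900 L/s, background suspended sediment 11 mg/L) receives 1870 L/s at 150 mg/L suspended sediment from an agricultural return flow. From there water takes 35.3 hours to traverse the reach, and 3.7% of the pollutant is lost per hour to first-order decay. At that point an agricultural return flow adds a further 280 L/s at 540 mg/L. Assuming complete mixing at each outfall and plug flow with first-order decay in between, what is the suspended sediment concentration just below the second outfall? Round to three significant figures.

Flow-weighted average: C = (10900·11.00 + 1870·150.0) / 12770 = 400400/12770 = 31.35 mg/L; combined flow 12770 L/s.
3.7%/h lost → k = −ln(1 − 0.037) = 0.03770 h⁻¹.
After decay, C = 31.35 × e^(−kt) = 31.35 × 0.2642 = 8.285 mg/L.
At the second outfall, C = (12770·8.285 + 280.0·540.0) / (12770 + 280.0) = 19.69 mg/L.

19.7 mg/L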